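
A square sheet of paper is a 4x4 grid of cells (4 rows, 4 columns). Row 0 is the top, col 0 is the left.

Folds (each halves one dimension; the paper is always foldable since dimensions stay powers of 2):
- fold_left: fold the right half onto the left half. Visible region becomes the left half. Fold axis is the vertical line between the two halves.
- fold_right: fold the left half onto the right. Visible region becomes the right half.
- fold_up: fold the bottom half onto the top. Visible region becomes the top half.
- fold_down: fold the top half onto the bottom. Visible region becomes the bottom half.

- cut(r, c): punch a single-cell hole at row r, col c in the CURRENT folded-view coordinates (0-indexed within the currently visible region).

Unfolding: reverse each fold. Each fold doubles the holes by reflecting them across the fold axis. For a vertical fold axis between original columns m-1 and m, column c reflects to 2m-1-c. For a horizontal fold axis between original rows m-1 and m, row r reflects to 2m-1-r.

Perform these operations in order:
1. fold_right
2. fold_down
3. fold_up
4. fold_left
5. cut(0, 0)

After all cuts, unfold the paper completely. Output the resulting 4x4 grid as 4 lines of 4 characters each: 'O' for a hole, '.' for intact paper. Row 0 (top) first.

Answer: OOOO
OOOO
OOOO
OOOO

Derivation:
Op 1 fold_right: fold axis v@2; visible region now rows[0,4) x cols[2,4) = 4x2
Op 2 fold_down: fold axis h@2; visible region now rows[2,4) x cols[2,4) = 2x2
Op 3 fold_up: fold axis h@3; visible region now rows[2,3) x cols[2,4) = 1x2
Op 4 fold_left: fold axis v@3; visible region now rows[2,3) x cols[2,3) = 1x1
Op 5 cut(0, 0): punch at orig (2,2); cuts so far [(2, 2)]; region rows[2,3) x cols[2,3) = 1x1
Unfold 1 (reflect across v@3): 2 holes -> [(2, 2), (2, 3)]
Unfold 2 (reflect across h@3): 4 holes -> [(2, 2), (2, 3), (3, 2), (3, 3)]
Unfold 3 (reflect across h@2): 8 holes -> [(0, 2), (0, 3), (1, 2), (1, 3), (2, 2), (2, 3), (3, 2), (3, 3)]
Unfold 4 (reflect across v@2): 16 holes -> [(0, 0), (0, 1), (0, 2), (0, 3), (1, 0), (1, 1), (1, 2), (1, 3), (2, 0), (2, 1), (2, 2), (2, 3), (3, 0), (3, 1), (3, 2), (3, 3)]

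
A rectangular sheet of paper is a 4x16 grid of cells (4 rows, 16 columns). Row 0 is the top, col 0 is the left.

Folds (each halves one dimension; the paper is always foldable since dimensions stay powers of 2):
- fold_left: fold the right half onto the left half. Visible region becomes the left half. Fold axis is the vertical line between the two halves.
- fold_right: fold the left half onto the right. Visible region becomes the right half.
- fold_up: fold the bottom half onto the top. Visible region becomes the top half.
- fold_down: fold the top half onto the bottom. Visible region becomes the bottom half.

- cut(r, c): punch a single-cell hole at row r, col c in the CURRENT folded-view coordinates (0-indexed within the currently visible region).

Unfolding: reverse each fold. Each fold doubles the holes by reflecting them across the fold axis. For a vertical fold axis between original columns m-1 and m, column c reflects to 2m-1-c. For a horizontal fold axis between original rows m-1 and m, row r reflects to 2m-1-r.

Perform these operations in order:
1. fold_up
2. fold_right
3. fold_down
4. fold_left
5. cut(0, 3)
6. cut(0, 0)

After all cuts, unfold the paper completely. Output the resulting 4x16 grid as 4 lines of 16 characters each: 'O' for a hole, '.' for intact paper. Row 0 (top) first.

Answer: O..OO..OO..OO..O
O..OO..OO..OO..O
O..OO..OO..OO..O
O..OO..OO..OO..O

Derivation:
Op 1 fold_up: fold axis h@2; visible region now rows[0,2) x cols[0,16) = 2x16
Op 2 fold_right: fold axis v@8; visible region now rows[0,2) x cols[8,16) = 2x8
Op 3 fold_down: fold axis h@1; visible region now rows[1,2) x cols[8,16) = 1x8
Op 4 fold_left: fold axis v@12; visible region now rows[1,2) x cols[8,12) = 1x4
Op 5 cut(0, 3): punch at orig (1,11); cuts so far [(1, 11)]; region rows[1,2) x cols[8,12) = 1x4
Op 6 cut(0, 0): punch at orig (1,8); cuts so far [(1, 8), (1, 11)]; region rows[1,2) x cols[8,12) = 1x4
Unfold 1 (reflect across v@12): 4 holes -> [(1, 8), (1, 11), (1, 12), (1, 15)]
Unfold 2 (reflect across h@1): 8 holes -> [(0, 8), (0, 11), (0, 12), (0, 15), (1, 8), (1, 11), (1, 12), (1, 15)]
Unfold 3 (reflect across v@8): 16 holes -> [(0, 0), (0, 3), (0, 4), (0, 7), (0, 8), (0, 11), (0, 12), (0, 15), (1, 0), (1, 3), (1, 4), (1, 7), (1, 8), (1, 11), (1, 12), (1, 15)]
Unfold 4 (reflect across h@2): 32 holes -> [(0, 0), (0, 3), (0, 4), (0, 7), (0, 8), (0, 11), (0, 12), (0, 15), (1, 0), (1, 3), (1, 4), (1, 7), (1, 8), (1, 11), (1, 12), (1, 15), (2, 0), (2, 3), (2, 4), (2, 7), (2, 8), (2, 11), (2, 12), (2, 15), (3, 0), (3, 3), (3, 4), (3, 7), (3, 8), (3, 11), (3, 12), (3, 15)]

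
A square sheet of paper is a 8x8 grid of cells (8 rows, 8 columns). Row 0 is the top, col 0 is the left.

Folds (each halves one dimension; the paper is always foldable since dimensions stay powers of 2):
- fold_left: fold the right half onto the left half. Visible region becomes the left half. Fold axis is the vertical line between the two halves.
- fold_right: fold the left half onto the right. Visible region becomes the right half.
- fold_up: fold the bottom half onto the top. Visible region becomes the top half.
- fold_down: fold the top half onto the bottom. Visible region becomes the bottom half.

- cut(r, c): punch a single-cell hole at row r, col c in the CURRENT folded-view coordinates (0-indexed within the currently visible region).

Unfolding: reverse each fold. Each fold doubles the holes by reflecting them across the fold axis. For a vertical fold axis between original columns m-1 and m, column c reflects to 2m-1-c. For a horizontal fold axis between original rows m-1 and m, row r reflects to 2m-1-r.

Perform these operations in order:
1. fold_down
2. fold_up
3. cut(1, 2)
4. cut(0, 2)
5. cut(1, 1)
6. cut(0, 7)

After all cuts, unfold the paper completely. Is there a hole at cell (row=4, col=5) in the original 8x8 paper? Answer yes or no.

Answer: no

Derivation:
Op 1 fold_down: fold axis h@4; visible region now rows[4,8) x cols[0,8) = 4x8
Op 2 fold_up: fold axis h@6; visible region now rows[4,6) x cols[0,8) = 2x8
Op 3 cut(1, 2): punch at orig (5,2); cuts so far [(5, 2)]; region rows[4,6) x cols[0,8) = 2x8
Op 4 cut(0, 2): punch at orig (4,2); cuts so far [(4, 2), (5, 2)]; region rows[4,6) x cols[0,8) = 2x8
Op 5 cut(1, 1): punch at orig (5,1); cuts so far [(4, 2), (5, 1), (5, 2)]; region rows[4,6) x cols[0,8) = 2x8
Op 6 cut(0, 7): punch at orig (4,7); cuts so far [(4, 2), (4, 7), (5, 1), (5, 2)]; region rows[4,6) x cols[0,8) = 2x8
Unfold 1 (reflect across h@6): 8 holes -> [(4, 2), (4, 7), (5, 1), (5, 2), (6, 1), (6, 2), (7, 2), (7, 7)]
Unfold 2 (reflect across h@4): 16 holes -> [(0, 2), (0, 7), (1, 1), (1, 2), (2, 1), (2, 2), (3, 2), (3, 7), (4, 2), (4, 7), (5, 1), (5, 2), (6, 1), (6, 2), (7, 2), (7, 7)]
Holes: [(0, 2), (0, 7), (1, 1), (1, 2), (2, 1), (2, 2), (3, 2), (3, 7), (4, 2), (4, 7), (5, 1), (5, 2), (6, 1), (6, 2), (7, 2), (7, 7)]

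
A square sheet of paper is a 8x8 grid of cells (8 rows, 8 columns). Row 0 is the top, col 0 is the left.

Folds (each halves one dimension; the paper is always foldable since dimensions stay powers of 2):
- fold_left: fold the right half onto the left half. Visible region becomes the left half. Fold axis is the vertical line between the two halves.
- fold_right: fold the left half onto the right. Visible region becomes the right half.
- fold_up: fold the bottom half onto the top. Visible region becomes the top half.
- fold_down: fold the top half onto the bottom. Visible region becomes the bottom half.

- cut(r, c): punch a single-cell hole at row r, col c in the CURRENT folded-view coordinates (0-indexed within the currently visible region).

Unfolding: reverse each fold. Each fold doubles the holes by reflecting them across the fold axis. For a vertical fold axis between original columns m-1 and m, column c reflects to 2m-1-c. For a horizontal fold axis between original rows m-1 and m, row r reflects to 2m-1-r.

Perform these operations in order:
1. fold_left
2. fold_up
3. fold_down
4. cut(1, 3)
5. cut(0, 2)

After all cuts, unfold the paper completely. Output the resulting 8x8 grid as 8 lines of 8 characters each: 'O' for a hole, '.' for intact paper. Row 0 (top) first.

Op 1 fold_left: fold axis v@4; visible region now rows[0,8) x cols[0,4) = 8x4
Op 2 fold_up: fold axis h@4; visible region now rows[0,4) x cols[0,4) = 4x4
Op 3 fold_down: fold axis h@2; visible region now rows[2,4) x cols[0,4) = 2x4
Op 4 cut(1, 3): punch at orig (3,3); cuts so far [(3, 3)]; region rows[2,4) x cols[0,4) = 2x4
Op 5 cut(0, 2): punch at orig (2,2); cuts so far [(2, 2), (3, 3)]; region rows[2,4) x cols[0,4) = 2x4
Unfold 1 (reflect across h@2): 4 holes -> [(0, 3), (1, 2), (2, 2), (3, 3)]
Unfold 2 (reflect across h@4): 8 holes -> [(0, 3), (1, 2), (2, 2), (3, 3), (4, 3), (5, 2), (6, 2), (7, 3)]
Unfold 3 (reflect across v@4): 16 holes -> [(0, 3), (0, 4), (1, 2), (1, 5), (2, 2), (2, 5), (3, 3), (3, 4), (4, 3), (4, 4), (5, 2), (5, 5), (6, 2), (6, 5), (7, 3), (7, 4)]

Answer: ...OO...
..O..O..
..O..O..
...OO...
...OO...
..O..O..
..O..O..
...OO...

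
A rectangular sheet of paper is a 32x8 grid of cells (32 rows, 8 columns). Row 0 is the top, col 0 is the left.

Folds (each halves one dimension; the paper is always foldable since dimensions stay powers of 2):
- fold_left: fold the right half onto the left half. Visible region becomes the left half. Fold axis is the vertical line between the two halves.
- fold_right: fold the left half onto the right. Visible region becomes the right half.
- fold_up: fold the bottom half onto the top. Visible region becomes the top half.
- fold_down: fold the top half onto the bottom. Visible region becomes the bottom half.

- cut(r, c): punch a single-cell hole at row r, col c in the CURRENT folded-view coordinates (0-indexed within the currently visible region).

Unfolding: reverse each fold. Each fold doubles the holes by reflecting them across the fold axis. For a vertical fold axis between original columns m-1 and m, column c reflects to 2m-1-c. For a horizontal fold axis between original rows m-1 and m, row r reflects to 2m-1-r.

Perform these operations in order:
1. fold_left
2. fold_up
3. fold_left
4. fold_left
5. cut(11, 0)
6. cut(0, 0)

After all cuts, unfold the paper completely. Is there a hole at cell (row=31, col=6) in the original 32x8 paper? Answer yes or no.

Answer: yes

Derivation:
Op 1 fold_left: fold axis v@4; visible region now rows[0,32) x cols[0,4) = 32x4
Op 2 fold_up: fold axis h@16; visible region now rows[0,16) x cols[0,4) = 16x4
Op 3 fold_left: fold axis v@2; visible region now rows[0,16) x cols[0,2) = 16x2
Op 4 fold_left: fold axis v@1; visible region now rows[0,16) x cols[0,1) = 16x1
Op 5 cut(11, 0): punch at orig (11,0); cuts so far [(11, 0)]; region rows[0,16) x cols[0,1) = 16x1
Op 6 cut(0, 0): punch at orig (0,0); cuts so far [(0, 0), (11, 0)]; region rows[0,16) x cols[0,1) = 16x1
Unfold 1 (reflect across v@1): 4 holes -> [(0, 0), (0, 1), (11, 0), (11, 1)]
Unfold 2 (reflect across v@2): 8 holes -> [(0, 0), (0, 1), (0, 2), (0, 3), (11, 0), (11, 1), (11, 2), (11, 3)]
Unfold 3 (reflect across h@16): 16 holes -> [(0, 0), (0, 1), (0, 2), (0, 3), (11, 0), (11, 1), (11, 2), (11, 3), (20, 0), (20, 1), (20, 2), (20, 3), (31, 0), (31, 1), (31, 2), (31, 3)]
Unfold 4 (reflect across v@4): 32 holes -> [(0, 0), (0, 1), (0, 2), (0, 3), (0, 4), (0, 5), (0, 6), (0, 7), (11, 0), (11, 1), (11, 2), (11, 3), (11, 4), (11, 5), (11, 6), (11, 7), (20, 0), (20, 1), (20, 2), (20, 3), (20, 4), (20, 5), (20, 6), (20, 7), (31, 0), (31, 1), (31, 2), (31, 3), (31, 4), (31, 5), (31, 6), (31, 7)]
Holes: [(0, 0), (0, 1), (0, 2), (0, 3), (0, 4), (0, 5), (0, 6), (0, 7), (11, 0), (11, 1), (11, 2), (11, 3), (11, 4), (11, 5), (11, 6), (11, 7), (20, 0), (20, 1), (20, 2), (20, 3), (20, 4), (20, 5), (20, 6), (20, 7), (31, 0), (31, 1), (31, 2), (31, 3), (31, 4), (31, 5), (31, 6), (31, 7)]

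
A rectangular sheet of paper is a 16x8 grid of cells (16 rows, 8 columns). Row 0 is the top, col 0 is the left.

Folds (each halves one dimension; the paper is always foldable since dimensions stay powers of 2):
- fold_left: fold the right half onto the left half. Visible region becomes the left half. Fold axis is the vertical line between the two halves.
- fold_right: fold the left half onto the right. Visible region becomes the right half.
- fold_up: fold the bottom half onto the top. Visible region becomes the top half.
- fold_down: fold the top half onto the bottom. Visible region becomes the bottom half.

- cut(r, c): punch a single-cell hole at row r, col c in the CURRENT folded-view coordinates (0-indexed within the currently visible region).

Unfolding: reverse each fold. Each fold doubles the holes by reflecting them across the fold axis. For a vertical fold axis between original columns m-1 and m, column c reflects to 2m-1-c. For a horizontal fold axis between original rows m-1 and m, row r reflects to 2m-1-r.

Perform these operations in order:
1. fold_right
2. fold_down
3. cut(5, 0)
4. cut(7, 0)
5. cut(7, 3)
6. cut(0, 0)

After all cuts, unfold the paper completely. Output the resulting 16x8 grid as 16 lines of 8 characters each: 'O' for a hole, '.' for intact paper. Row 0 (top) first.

Answer: O..OO..O
........
...OO...
........
........
........
........
...OO...
...OO...
........
........
........
........
...OO...
........
O..OO..O

Derivation:
Op 1 fold_right: fold axis v@4; visible region now rows[0,16) x cols[4,8) = 16x4
Op 2 fold_down: fold axis h@8; visible region now rows[8,16) x cols[4,8) = 8x4
Op 3 cut(5, 0): punch at orig (13,4); cuts so far [(13, 4)]; region rows[8,16) x cols[4,8) = 8x4
Op 4 cut(7, 0): punch at orig (15,4); cuts so far [(13, 4), (15, 4)]; region rows[8,16) x cols[4,8) = 8x4
Op 5 cut(7, 3): punch at orig (15,7); cuts so far [(13, 4), (15, 4), (15, 7)]; region rows[8,16) x cols[4,8) = 8x4
Op 6 cut(0, 0): punch at orig (8,4); cuts so far [(8, 4), (13, 4), (15, 4), (15, 7)]; region rows[8,16) x cols[4,8) = 8x4
Unfold 1 (reflect across h@8): 8 holes -> [(0, 4), (0, 7), (2, 4), (7, 4), (8, 4), (13, 4), (15, 4), (15, 7)]
Unfold 2 (reflect across v@4): 16 holes -> [(0, 0), (0, 3), (0, 4), (0, 7), (2, 3), (2, 4), (7, 3), (7, 4), (8, 3), (8, 4), (13, 3), (13, 4), (15, 0), (15, 3), (15, 4), (15, 7)]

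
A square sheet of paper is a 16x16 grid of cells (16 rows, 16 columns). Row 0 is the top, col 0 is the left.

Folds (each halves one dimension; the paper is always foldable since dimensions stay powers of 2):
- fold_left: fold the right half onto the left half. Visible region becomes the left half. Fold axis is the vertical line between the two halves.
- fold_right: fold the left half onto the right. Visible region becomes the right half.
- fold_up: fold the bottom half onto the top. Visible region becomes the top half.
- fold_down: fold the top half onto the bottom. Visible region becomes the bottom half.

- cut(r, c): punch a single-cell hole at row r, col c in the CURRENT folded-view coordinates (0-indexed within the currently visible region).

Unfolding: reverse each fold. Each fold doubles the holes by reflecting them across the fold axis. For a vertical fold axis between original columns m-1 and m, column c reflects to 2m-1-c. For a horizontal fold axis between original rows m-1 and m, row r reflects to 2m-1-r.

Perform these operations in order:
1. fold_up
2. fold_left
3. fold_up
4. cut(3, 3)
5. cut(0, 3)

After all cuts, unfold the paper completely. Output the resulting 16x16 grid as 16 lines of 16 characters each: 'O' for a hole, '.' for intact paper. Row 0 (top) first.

Op 1 fold_up: fold axis h@8; visible region now rows[0,8) x cols[0,16) = 8x16
Op 2 fold_left: fold axis v@8; visible region now rows[0,8) x cols[0,8) = 8x8
Op 3 fold_up: fold axis h@4; visible region now rows[0,4) x cols[0,8) = 4x8
Op 4 cut(3, 3): punch at orig (3,3); cuts so far [(3, 3)]; region rows[0,4) x cols[0,8) = 4x8
Op 5 cut(0, 3): punch at orig (0,3); cuts so far [(0, 3), (3, 3)]; region rows[0,4) x cols[0,8) = 4x8
Unfold 1 (reflect across h@4): 4 holes -> [(0, 3), (3, 3), (4, 3), (7, 3)]
Unfold 2 (reflect across v@8): 8 holes -> [(0, 3), (0, 12), (3, 3), (3, 12), (4, 3), (4, 12), (7, 3), (7, 12)]
Unfold 3 (reflect across h@8): 16 holes -> [(0, 3), (0, 12), (3, 3), (3, 12), (4, 3), (4, 12), (7, 3), (7, 12), (8, 3), (8, 12), (11, 3), (11, 12), (12, 3), (12, 12), (15, 3), (15, 12)]

Answer: ...O........O...
................
................
...O........O...
...O........O...
................
................
...O........O...
...O........O...
................
................
...O........O...
...O........O...
................
................
...O........O...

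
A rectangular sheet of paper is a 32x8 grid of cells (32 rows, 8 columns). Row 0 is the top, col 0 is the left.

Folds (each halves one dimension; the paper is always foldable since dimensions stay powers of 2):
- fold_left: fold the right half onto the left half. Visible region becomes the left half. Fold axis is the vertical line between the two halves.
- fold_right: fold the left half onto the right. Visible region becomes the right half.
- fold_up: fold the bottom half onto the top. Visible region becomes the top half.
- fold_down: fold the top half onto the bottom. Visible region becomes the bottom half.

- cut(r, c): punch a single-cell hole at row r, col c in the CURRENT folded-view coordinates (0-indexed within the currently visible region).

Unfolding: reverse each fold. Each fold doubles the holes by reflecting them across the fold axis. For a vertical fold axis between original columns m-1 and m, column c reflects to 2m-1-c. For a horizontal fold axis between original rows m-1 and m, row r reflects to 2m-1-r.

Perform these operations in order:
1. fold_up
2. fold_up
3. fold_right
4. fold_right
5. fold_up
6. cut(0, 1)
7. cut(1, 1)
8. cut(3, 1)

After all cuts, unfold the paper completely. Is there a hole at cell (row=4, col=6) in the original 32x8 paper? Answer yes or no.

Answer: no

Derivation:
Op 1 fold_up: fold axis h@16; visible region now rows[0,16) x cols[0,8) = 16x8
Op 2 fold_up: fold axis h@8; visible region now rows[0,8) x cols[0,8) = 8x8
Op 3 fold_right: fold axis v@4; visible region now rows[0,8) x cols[4,8) = 8x4
Op 4 fold_right: fold axis v@6; visible region now rows[0,8) x cols[6,8) = 8x2
Op 5 fold_up: fold axis h@4; visible region now rows[0,4) x cols[6,8) = 4x2
Op 6 cut(0, 1): punch at orig (0,7); cuts so far [(0, 7)]; region rows[0,4) x cols[6,8) = 4x2
Op 7 cut(1, 1): punch at orig (1,7); cuts so far [(0, 7), (1, 7)]; region rows[0,4) x cols[6,8) = 4x2
Op 8 cut(3, 1): punch at orig (3,7); cuts so far [(0, 7), (1, 7), (3, 7)]; region rows[0,4) x cols[6,8) = 4x2
Unfold 1 (reflect across h@4): 6 holes -> [(0, 7), (1, 7), (3, 7), (4, 7), (6, 7), (7, 7)]
Unfold 2 (reflect across v@6): 12 holes -> [(0, 4), (0, 7), (1, 4), (1, 7), (3, 4), (3, 7), (4, 4), (4, 7), (6, 4), (6, 7), (7, 4), (7, 7)]
Unfold 3 (reflect across v@4): 24 holes -> [(0, 0), (0, 3), (0, 4), (0, 7), (1, 0), (1, 3), (1, 4), (1, 7), (3, 0), (3, 3), (3, 4), (3, 7), (4, 0), (4, 3), (4, 4), (4, 7), (6, 0), (6, 3), (6, 4), (6, 7), (7, 0), (7, 3), (7, 4), (7, 7)]
Unfold 4 (reflect across h@8): 48 holes -> [(0, 0), (0, 3), (0, 4), (0, 7), (1, 0), (1, 3), (1, 4), (1, 7), (3, 0), (3, 3), (3, 4), (3, 7), (4, 0), (4, 3), (4, 4), (4, 7), (6, 0), (6, 3), (6, 4), (6, 7), (7, 0), (7, 3), (7, 4), (7, 7), (8, 0), (8, 3), (8, 4), (8, 7), (9, 0), (9, 3), (9, 4), (9, 7), (11, 0), (11, 3), (11, 4), (11, 7), (12, 0), (12, 3), (12, 4), (12, 7), (14, 0), (14, 3), (14, 4), (14, 7), (15, 0), (15, 3), (15, 4), (15, 7)]
Unfold 5 (reflect across h@16): 96 holes -> [(0, 0), (0, 3), (0, 4), (0, 7), (1, 0), (1, 3), (1, 4), (1, 7), (3, 0), (3, 3), (3, 4), (3, 7), (4, 0), (4, 3), (4, 4), (4, 7), (6, 0), (6, 3), (6, 4), (6, 7), (7, 0), (7, 3), (7, 4), (7, 7), (8, 0), (8, 3), (8, 4), (8, 7), (9, 0), (9, 3), (9, 4), (9, 7), (11, 0), (11, 3), (11, 4), (11, 7), (12, 0), (12, 3), (12, 4), (12, 7), (14, 0), (14, 3), (14, 4), (14, 7), (15, 0), (15, 3), (15, 4), (15, 7), (16, 0), (16, 3), (16, 4), (16, 7), (17, 0), (17, 3), (17, 4), (17, 7), (19, 0), (19, 3), (19, 4), (19, 7), (20, 0), (20, 3), (20, 4), (20, 7), (22, 0), (22, 3), (22, 4), (22, 7), (23, 0), (23, 3), (23, 4), (23, 7), (24, 0), (24, 3), (24, 4), (24, 7), (25, 0), (25, 3), (25, 4), (25, 7), (27, 0), (27, 3), (27, 4), (27, 7), (28, 0), (28, 3), (28, 4), (28, 7), (30, 0), (30, 3), (30, 4), (30, 7), (31, 0), (31, 3), (31, 4), (31, 7)]
Holes: [(0, 0), (0, 3), (0, 4), (0, 7), (1, 0), (1, 3), (1, 4), (1, 7), (3, 0), (3, 3), (3, 4), (3, 7), (4, 0), (4, 3), (4, 4), (4, 7), (6, 0), (6, 3), (6, 4), (6, 7), (7, 0), (7, 3), (7, 4), (7, 7), (8, 0), (8, 3), (8, 4), (8, 7), (9, 0), (9, 3), (9, 4), (9, 7), (11, 0), (11, 3), (11, 4), (11, 7), (12, 0), (12, 3), (12, 4), (12, 7), (14, 0), (14, 3), (14, 4), (14, 7), (15, 0), (15, 3), (15, 4), (15, 7), (16, 0), (16, 3), (16, 4), (16, 7), (17, 0), (17, 3), (17, 4), (17, 7), (19, 0), (19, 3), (19, 4), (19, 7), (20, 0), (20, 3), (20, 4), (20, 7), (22, 0), (22, 3), (22, 4), (22, 7), (23, 0), (23, 3), (23, 4), (23, 7), (24, 0), (24, 3), (24, 4), (24, 7), (25, 0), (25, 3), (25, 4), (25, 7), (27, 0), (27, 3), (27, 4), (27, 7), (28, 0), (28, 3), (28, 4), (28, 7), (30, 0), (30, 3), (30, 4), (30, 7), (31, 0), (31, 3), (31, 4), (31, 7)]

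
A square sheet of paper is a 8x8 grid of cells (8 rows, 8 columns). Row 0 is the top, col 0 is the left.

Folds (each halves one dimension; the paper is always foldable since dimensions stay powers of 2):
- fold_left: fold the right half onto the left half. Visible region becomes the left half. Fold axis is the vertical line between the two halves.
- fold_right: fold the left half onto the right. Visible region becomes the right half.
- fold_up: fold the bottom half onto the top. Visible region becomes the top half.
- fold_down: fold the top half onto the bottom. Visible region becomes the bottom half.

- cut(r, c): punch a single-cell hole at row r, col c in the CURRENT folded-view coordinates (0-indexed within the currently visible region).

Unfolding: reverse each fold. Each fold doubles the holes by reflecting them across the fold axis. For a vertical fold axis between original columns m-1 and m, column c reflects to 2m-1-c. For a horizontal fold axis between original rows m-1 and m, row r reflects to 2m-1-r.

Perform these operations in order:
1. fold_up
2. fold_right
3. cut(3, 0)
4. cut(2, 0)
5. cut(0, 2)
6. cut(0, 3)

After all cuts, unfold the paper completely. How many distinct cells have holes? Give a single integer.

Op 1 fold_up: fold axis h@4; visible region now rows[0,4) x cols[0,8) = 4x8
Op 2 fold_right: fold axis v@4; visible region now rows[0,4) x cols[4,8) = 4x4
Op 3 cut(3, 0): punch at orig (3,4); cuts so far [(3, 4)]; region rows[0,4) x cols[4,8) = 4x4
Op 4 cut(2, 0): punch at orig (2,4); cuts so far [(2, 4), (3, 4)]; region rows[0,4) x cols[4,8) = 4x4
Op 5 cut(0, 2): punch at orig (0,6); cuts so far [(0, 6), (2, 4), (3, 4)]; region rows[0,4) x cols[4,8) = 4x4
Op 6 cut(0, 3): punch at orig (0,7); cuts so far [(0, 6), (0, 7), (2, 4), (3, 4)]; region rows[0,4) x cols[4,8) = 4x4
Unfold 1 (reflect across v@4): 8 holes -> [(0, 0), (0, 1), (0, 6), (0, 7), (2, 3), (2, 4), (3, 3), (3, 4)]
Unfold 2 (reflect across h@4): 16 holes -> [(0, 0), (0, 1), (0, 6), (0, 7), (2, 3), (2, 4), (3, 3), (3, 4), (4, 3), (4, 4), (5, 3), (5, 4), (7, 0), (7, 1), (7, 6), (7, 7)]

Answer: 16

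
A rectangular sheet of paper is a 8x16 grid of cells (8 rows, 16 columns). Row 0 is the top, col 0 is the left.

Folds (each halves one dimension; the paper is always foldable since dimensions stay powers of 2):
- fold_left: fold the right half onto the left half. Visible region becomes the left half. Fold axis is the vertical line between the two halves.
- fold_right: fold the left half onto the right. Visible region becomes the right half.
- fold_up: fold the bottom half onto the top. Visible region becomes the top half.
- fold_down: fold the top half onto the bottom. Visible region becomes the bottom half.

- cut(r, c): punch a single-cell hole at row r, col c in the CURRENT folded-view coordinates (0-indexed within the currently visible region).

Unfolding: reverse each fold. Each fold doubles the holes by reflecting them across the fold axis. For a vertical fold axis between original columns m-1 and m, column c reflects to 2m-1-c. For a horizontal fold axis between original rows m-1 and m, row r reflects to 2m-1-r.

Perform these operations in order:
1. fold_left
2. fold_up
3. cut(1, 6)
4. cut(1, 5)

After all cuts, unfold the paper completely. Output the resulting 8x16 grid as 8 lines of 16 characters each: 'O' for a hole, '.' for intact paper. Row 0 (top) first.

Op 1 fold_left: fold axis v@8; visible region now rows[0,8) x cols[0,8) = 8x8
Op 2 fold_up: fold axis h@4; visible region now rows[0,4) x cols[0,8) = 4x8
Op 3 cut(1, 6): punch at orig (1,6); cuts so far [(1, 6)]; region rows[0,4) x cols[0,8) = 4x8
Op 4 cut(1, 5): punch at orig (1,5); cuts so far [(1, 5), (1, 6)]; region rows[0,4) x cols[0,8) = 4x8
Unfold 1 (reflect across h@4): 4 holes -> [(1, 5), (1, 6), (6, 5), (6, 6)]
Unfold 2 (reflect across v@8): 8 holes -> [(1, 5), (1, 6), (1, 9), (1, 10), (6, 5), (6, 6), (6, 9), (6, 10)]

Answer: ................
.....OO..OO.....
................
................
................
................
.....OO..OO.....
................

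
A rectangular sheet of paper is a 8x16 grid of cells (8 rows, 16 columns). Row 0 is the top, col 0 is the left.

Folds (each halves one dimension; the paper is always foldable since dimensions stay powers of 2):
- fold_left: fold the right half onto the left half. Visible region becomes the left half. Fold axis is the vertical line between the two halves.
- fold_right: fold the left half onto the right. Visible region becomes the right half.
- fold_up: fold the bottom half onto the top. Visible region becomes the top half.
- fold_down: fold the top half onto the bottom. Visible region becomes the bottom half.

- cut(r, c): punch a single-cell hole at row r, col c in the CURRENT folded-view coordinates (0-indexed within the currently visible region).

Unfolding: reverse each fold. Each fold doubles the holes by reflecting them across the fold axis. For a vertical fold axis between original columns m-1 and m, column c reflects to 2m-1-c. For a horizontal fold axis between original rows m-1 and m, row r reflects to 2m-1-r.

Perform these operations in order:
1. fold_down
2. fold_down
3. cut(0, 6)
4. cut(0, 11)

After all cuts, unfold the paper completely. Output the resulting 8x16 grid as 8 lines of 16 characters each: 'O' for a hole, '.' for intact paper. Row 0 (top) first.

Answer: ................
......O....O....
......O....O....
................
................
......O....O....
......O....O....
................

Derivation:
Op 1 fold_down: fold axis h@4; visible region now rows[4,8) x cols[0,16) = 4x16
Op 2 fold_down: fold axis h@6; visible region now rows[6,8) x cols[0,16) = 2x16
Op 3 cut(0, 6): punch at orig (6,6); cuts so far [(6, 6)]; region rows[6,8) x cols[0,16) = 2x16
Op 4 cut(0, 11): punch at orig (6,11); cuts so far [(6, 6), (6, 11)]; region rows[6,8) x cols[0,16) = 2x16
Unfold 1 (reflect across h@6): 4 holes -> [(5, 6), (5, 11), (6, 6), (6, 11)]
Unfold 2 (reflect across h@4): 8 holes -> [(1, 6), (1, 11), (2, 6), (2, 11), (5, 6), (5, 11), (6, 6), (6, 11)]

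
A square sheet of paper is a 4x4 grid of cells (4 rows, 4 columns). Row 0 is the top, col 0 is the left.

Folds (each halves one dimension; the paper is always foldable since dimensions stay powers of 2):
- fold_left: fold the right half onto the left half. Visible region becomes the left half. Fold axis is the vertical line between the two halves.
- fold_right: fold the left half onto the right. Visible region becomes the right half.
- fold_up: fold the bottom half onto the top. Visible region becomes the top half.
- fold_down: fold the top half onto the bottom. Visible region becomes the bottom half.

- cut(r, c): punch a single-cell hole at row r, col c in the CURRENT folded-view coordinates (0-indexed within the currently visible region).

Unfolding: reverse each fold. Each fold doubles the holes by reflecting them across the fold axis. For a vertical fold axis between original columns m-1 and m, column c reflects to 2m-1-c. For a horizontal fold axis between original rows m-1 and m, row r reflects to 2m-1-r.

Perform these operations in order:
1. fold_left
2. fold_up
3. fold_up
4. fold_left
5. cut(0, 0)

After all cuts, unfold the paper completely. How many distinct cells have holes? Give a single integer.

Op 1 fold_left: fold axis v@2; visible region now rows[0,4) x cols[0,2) = 4x2
Op 2 fold_up: fold axis h@2; visible region now rows[0,2) x cols[0,2) = 2x2
Op 3 fold_up: fold axis h@1; visible region now rows[0,1) x cols[0,2) = 1x2
Op 4 fold_left: fold axis v@1; visible region now rows[0,1) x cols[0,1) = 1x1
Op 5 cut(0, 0): punch at orig (0,0); cuts so far [(0, 0)]; region rows[0,1) x cols[0,1) = 1x1
Unfold 1 (reflect across v@1): 2 holes -> [(0, 0), (0, 1)]
Unfold 2 (reflect across h@1): 4 holes -> [(0, 0), (0, 1), (1, 0), (1, 1)]
Unfold 3 (reflect across h@2): 8 holes -> [(0, 0), (0, 1), (1, 0), (1, 1), (2, 0), (2, 1), (3, 0), (3, 1)]
Unfold 4 (reflect across v@2): 16 holes -> [(0, 0), (0, 1), (0, 2), (0, 3), (1, 0), (1, 1), (1, 2), (1, 3), (2, 0), (2, 1), (2, 2), (2, 3), (3, 0), (3, 1), (3, 2), (3, 3)]

Answer: 16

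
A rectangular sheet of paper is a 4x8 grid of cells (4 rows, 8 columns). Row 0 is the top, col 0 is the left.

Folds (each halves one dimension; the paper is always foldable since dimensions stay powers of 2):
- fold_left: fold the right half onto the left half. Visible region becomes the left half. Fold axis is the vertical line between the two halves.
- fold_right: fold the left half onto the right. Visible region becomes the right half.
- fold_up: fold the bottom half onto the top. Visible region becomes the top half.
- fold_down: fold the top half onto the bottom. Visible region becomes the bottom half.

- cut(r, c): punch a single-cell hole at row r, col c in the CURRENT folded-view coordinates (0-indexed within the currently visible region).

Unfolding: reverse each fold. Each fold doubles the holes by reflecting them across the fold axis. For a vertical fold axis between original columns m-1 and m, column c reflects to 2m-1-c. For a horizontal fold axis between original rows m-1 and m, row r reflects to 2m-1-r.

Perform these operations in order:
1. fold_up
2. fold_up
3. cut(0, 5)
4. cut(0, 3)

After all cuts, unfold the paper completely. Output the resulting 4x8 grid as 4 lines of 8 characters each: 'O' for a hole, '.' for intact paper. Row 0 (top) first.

Op 1 fold_up: fold axis h@2; visible region now rows[0,2) x cols[0,8) = 2x8
Op 2 fold_up: fold axis h@1; visible region now rows[0,1) x cols[0,8) = 1x8
Op 3 cut(0, 5): punch at orig (0,5); cuts so far [(0, 5)]; region rows[0,1) x cols[0,8) = 1x8
Op 4 cut(0, 3): punch at orig (0,3); cuts so far [(0, 3), (0, 5)]; region rows[0,1) x cols[0,8) = 1x8
Unfold 1 (reflect across h@1): 4 holes -> [(0, 3), (0, 5), (1, 3), (1, 5)]
Unfold 2 (reflect across h@2): 8 holes -> [(0, 3), (0, 5), (1, 3), (1, 5), (2, 3), (2, 5), (3, 3), (3, 5)]

Answer: ...O.O..
...O.O..
...O.O..
...O.O..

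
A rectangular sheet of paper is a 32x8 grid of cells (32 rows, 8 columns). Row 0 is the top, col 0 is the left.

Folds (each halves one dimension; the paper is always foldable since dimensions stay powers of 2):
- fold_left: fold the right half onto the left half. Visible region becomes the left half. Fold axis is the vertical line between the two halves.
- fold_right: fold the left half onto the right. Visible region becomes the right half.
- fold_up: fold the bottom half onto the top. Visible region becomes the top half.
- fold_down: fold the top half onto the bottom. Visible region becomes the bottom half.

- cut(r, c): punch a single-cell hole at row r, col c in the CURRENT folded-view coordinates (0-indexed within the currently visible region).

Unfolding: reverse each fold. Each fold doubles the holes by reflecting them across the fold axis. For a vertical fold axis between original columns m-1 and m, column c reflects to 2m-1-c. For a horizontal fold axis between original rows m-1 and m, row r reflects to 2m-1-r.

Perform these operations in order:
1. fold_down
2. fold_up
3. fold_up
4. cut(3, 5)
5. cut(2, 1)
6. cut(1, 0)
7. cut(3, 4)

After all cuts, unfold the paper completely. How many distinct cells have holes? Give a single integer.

Answer: 32

Derivation:
Op 1 fold_down: fold axis h@16; visible region now rows[16,32) x cols[0,8) = 16x8
Op 2 fold_up: fold axis h@24; visible region now rows[16,24) x cols[0,8) = 8x8
Op 3 fold_up: fold axis h@20; visible region now rows[16,20) x cols[0,8) = 4x8
Op 4 cut(3, 5): punch at orig (19,5); cuts so far [(19, 5)]; region rows[16,20) x cols[0,8) = 4x8
Op 5 cut(2, 1): punch at orig (18,1); cuts so far [(18, 1), (19, 5)]; region rows[16,20) x cols[0,8) = 4x8
Op 6 cut(1, 0): punch at orig (17,0); cuts so far [(17, 0), (18, 1), (19, 5)]; region rows[16,20) x cols[0,8) = 4x8
Op 7 cut(3, 4): punch at orig (19,4); cuts so far [(17, 0), (18, 1), (19, 4), (19, 5)]; region rows[16,20) x cols[0,8) = 4x8
Unfold 1 (reflect across h@20): 8 holes -> [(17, 0), (18, 1), (19, 4), (19, 5), (20, 4), (20, 5), (21, 1), (22, 0)]
Unfold 2 (reflect across h@24): 16 holes -> [(17, 0), (18, 1), (19, 4), (19, 5), (20, 4), (20, 5), (21, 1), (22, 0), (25, 0), (26, 1), (27, 4), (27, 5), (28, 4), (28, 5), (29, 1), (30, 0)]
Unfold 3 (reflect across h@16): 32 holes -> [(1, 0), (2, 1), (3, 4), (3, 5), (4, 4), (4, 5), (5, 1), (6, 0), (9, 0), (10, 1), (11, 4), (11, 5), (12, 4), (12, 5), (13, 1), (14, 0), (17, 0), (18, 1), (19, 4), (19, 5), (20, 4), (20, 5), (21, 1), (22, 0), (25, 0), (26, 1), (27, 4), (27, 5), (28, 4), (28, 5), (29, 1), (30, 0)]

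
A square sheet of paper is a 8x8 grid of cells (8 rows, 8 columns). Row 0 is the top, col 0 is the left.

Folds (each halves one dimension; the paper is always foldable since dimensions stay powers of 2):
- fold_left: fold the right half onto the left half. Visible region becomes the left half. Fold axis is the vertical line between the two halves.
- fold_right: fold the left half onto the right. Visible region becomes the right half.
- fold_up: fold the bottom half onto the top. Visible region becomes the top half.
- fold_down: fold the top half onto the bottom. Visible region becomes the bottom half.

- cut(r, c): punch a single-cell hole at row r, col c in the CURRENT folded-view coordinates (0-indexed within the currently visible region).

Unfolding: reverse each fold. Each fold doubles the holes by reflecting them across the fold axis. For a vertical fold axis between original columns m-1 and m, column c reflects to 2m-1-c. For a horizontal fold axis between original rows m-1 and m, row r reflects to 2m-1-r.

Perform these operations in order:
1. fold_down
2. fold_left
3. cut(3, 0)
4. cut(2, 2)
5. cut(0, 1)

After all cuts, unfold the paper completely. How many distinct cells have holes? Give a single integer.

Op 1 fold_down: fold axis h@4; visible region now rows[4,8) x cols[0,8) = 4x8
Op 2 fold_left: fold axis v@4; visible region now rows[4,8) x cols[0,4) = 4x4
Op 3 cut(3, 0): punch at orig (7,0); cuts so far [(7, 0)]; region rows[4,8) x cols[0,4) = 4x4
Op 4 cut(2, 2): punch at orig (6,2); cuts so far [(6, 2), (7, 0)]; region rows[4,8) x cols[0,4) = 4x4
Op 5 cut(0, 1): punch at orig (4,1); cuts so far [(4, 1), (6, 2), (7, 0)]; region rows[4,8) x cols[0,4) = 4x4
Unfold 1 (reflect across v@4): 6 holes -> [(4, 1), (4, 6), (6, 2), (6, 5), (7, 0), (7, 7)]
Unfold 2 (reflect across h@4): 12 holes -> [(0, 0), (0, 7), (1, 2), (1, 5), (3, 1), (3, 6), (4, 1), (4, 6), (6, 2), (6, 5), (7, 0), (7, 7)]

Answer: 12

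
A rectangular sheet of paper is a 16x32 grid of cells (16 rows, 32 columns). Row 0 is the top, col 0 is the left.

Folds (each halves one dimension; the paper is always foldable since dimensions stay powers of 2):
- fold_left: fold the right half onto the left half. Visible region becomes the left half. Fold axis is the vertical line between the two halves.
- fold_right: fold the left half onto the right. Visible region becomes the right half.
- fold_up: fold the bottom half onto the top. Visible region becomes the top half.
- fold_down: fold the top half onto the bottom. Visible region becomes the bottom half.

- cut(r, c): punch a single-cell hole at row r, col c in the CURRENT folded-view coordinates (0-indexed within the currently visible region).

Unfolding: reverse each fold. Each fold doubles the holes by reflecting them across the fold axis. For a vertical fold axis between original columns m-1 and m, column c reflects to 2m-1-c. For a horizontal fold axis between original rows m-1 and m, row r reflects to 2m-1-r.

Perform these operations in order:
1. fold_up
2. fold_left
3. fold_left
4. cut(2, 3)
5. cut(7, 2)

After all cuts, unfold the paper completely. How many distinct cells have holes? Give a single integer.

Answer: 16

Derivation:
Op 1 fold_up: fold axis h@8; visible region now rows[0,8) x cols[0,32) = 8x32
Op 2 fold_left: fold axis v@16; visible region now rows[0,8) x cols[0,16) = 8x16
Op 3 fold_left: fold axis v@8; visible region now rows[0,8) x cols[0,8) = 8x8
Op 4 cut(2, 3): punch at orig (2,3); cuts so far [(2, 3)]; region rows[0,8) x cols[0,8) = 8x8
Op 5 cut(7, 2): punch at orig (7,2); cuts so far [(2, 3), (7, 2)]; region rows[0,8) x cols[0,8) = 8x8
Unfold 1 (reflect across v@8): 4 holes -> [(2, 3), (2, 12), (7, 2), (7, 13)]
Unfold 2 (reflect across v@16): 8 holes -> [(2, 3), (2, 12), (2, 19), (2, 28), (7, 2), (7, 13), (7, 18), (7, 29)]
Unfold 3 (reflect across h@8): 16 holes -> [(2, 3), (2, 12), (2, 19), (2, 28), (7, 2), (7, 13), (7, 18), (7, 29), (8, 2), (8, 13), (8, 18), (8, 29), (13, 3), (13, 12), (13, 19), (13, 28)]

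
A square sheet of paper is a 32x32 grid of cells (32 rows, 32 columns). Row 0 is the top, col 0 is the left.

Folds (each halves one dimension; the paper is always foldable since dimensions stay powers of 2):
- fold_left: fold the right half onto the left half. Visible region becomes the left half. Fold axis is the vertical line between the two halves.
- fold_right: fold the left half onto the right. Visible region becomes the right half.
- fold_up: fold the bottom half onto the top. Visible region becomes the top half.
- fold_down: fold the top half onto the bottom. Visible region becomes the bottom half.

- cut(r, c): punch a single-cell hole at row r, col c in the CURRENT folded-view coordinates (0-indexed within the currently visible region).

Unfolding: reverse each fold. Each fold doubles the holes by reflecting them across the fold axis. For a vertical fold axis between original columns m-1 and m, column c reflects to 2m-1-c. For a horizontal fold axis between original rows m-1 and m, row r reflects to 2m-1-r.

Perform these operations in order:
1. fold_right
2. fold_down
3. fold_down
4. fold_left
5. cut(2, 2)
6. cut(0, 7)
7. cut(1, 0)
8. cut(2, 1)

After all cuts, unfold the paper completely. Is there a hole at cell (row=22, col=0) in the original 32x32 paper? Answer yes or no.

Answer: yes

Derivation:
Op 1 fold_right: fold axis v@16; visible region now rows[0,32) x cols[16,32) = 32x16
Op 2 fold_down: fold axis h@16; visible region now rows[16,32) x cols[16,32) = 16x16
Op 3 fold_down: fold axis h@24; visible region now rows[24,32) x cols[16,32) = 8x16
Op 4 fold_left: fold axis v@24; visible region now rows[24,32) x cols[16,24) = 8x8
Op 5 cut(2, 2): punch at orig (26,18); cuts so far [(26, 18)]; region rows[24,32) x cols[16,24) = 8x8
Op 6 cut(0, 7): punch at orig (24,23); cuts so far [(24, 23), (26, 18)]; region rows[24,32) x cols[16,24) = 8x8
Op 7 cut(1, 0): punch at orig (25,16); cuts so far [(24, 23), (25, 16), (26, 18)]; region rows[24,32) x cols[16,24) = 8x8
Op 8 cut(2, 1): punch at orig (26,17); cuts so far [(24, 23), (25, 16), (26, 17), (26, 18)]; region rows[24,32) x cols[16,24) = 8x8
Unfold 1 (reflect across v@24): 8 holes -> [(24, 23), (24, 24), (25, 16), (25, 31), (26, 17), (26, 18), (26, 29), (26, 30)]
Unfold 2 (reflect across h@24): 16 holes -> [(21, 17), (21, 18), (21, 29), (21, 30), (22, 16), (22, 31), (23, 23), (23, 24), (24, 23), (24, 24), (25, 16), (25, 31), (26, 17), (26, 18), (26, 29), (26, 30)]
Unfold 3 (reflect across h@16): 32 holes -> [(5, 17), (5, 18), (5, 29), (5, 30), (6, 16), (6, 31), (7, 23), (7, 24), (8, 23), (8, 24), (9, 16), (9, 31), (10, 17), (10, 18), (10, 29), (10, 30), (21, 17), (21, 18), (21, 29), (21, 30), (22, 16), (22, 31), (23, 23), (23, 24), (24, 23), (24, 24), (25, 16), (25, 31), (26, 17), (26, 18), (26, 29), (26, 30)]
Unfold 4 (reflect across v@16): 64 holes -> [(5, 1), (5, 2), (5, 13), (5, 14), (5, 17), (5, 18), (5, 29), (5, 30), (6, 0), (6, 15), (6, 16), (6, 31), (7, 7), (7, 8), (7, 23), (7, 24), (8, 7), (8, 8), (8, 23), (8, 24), (9, 0), (9, 15), (9, 16), (9, 31), (10, 1), (10, 2), (10, 13), (10, 14), (10, 17), (10, 18), (10, 29), (10, 30), (21, 1), (21, 2), (21, 13), (21, 14), (21, 17), (21, 18), (21, 29), (21, 30), (22, 0), (22, 15), (22, 16), (22, 31), (23, 7), (23, 8), (23, 23), (23, 24), (24, 7), (24, 8), (24, 23), (24, 24), (25, 0), (25, 15), (25, 16), (25, 31), (26, 1), (26, 2), (26, 13), (26, 14), (26, 17), (26, 18), (26, 29), (26, 30)]
Holes: [(5, 1), (5, 2), (5, 13), (5, 14), (5, 17), (5, 18), (5, 29), (5, 30), (6, 0), (6, 15), (6, 16), (6, 31), (7, 7), (7, 8), (7, 23), (7, 24), (8, 7), (8, 8), (8, 23), (8, 24), (9, 0), (9, 15), (9, 16), (9, 31), (10, 1), (10, 2), (10, 13), (10, 14), (10, 17), (10, 18), (10, 29), (10, 30), (21, 1), (21, 2), (21, 13), (21, 14), (21, 17), (21, 18), (21, 29), (21, 30), (22, 0), (22, 15), (22, 16), (22, 31), (23, 7), (23, 8), (23, 23), (23, 24), (24, 7), (24, 8), (24, 23), (24, 24), (25, 0), (25, 15), (25, 16), (25, 31), (26, 1), (26, 2), (26, 13), (26, 14), (26, 17), (26, 18), (26, 29), (26, 30)]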